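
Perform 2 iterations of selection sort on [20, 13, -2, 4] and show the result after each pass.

Pass 1: Select minimum -2 at index 2, swap -> [-2, 13, 20, 4]
Pass 2: Select minimum 4 at index 3, swap -> [-2, 4, 20, 13]


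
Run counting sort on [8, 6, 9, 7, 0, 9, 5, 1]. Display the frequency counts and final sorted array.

Count array: [1, 1, 0, 0, 0, 1, 1, 1, 1, 2]
(count[i] = number of elements equal to i)
Cumulative count: [1, 2, 2, 2, 2, 3, 4, 5, 6, 8]
Sorted: [0, 1, 5, 6, 7, 8, 9, 9]


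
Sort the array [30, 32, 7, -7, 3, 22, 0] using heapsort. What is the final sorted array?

Build heap: [32, 30, 22, -7, 3, 7, 0]
Extract 32: [30, 3, 22, -7, 0, 7, 32]
Extract 30: [22, 3, 7, -7, 0, 30, 32]
Extract 22: [7, 3, 0, -7, 22, 30, 32]
Extract 7: [3, -7, 0, 7, 22, 30, 32]
Extract 3: [0, -7, 3, 7, 22, 30, 32]
Extract 0: [-7, 0, 3, 7, 22, 30, 32]


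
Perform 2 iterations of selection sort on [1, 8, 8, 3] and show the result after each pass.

Pass 1: Select minimum 1 at index 0, swap -> [1, 8, 8, 3]
Pass 2: Select minimum 3 at index 3, swap -> [1, 3, 8, 8]


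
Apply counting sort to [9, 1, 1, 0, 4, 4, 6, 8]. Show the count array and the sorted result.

Count array: [1, 2, 0, 0, 2, 0, 1, 0, 1, 1]
(count[i] = number of elements equal to i)
Cumulative count: [1, 3, 3, 3, 5, 5, 6, 6, 7, 8]
Sorted: [0, 1, 1, 4, 4, 6, 8, 9]


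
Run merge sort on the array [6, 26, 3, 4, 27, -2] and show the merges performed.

Divide and conquer:
  Merge [26] + [3] -> [3, 26]
  Merge [6] + [3, 26] -> [3, 6, 26]
  Merge [27] + [-2] -> [-2, 27]
  Merge [4] + [-2, 27] -> [-2, 4, 27]
  Merge [3, 6, 26] + [-2, 4, 27] -> [-2, 3, 4, 6, 26, 27]


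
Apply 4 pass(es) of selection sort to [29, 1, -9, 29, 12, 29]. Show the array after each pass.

Pass 1: Select minimum -9 at index 2, swap -> [-9, 1, 29, 29, 12, 29]
Pass 2: Select minimum 1 at index 1, swap -> [-9, 1, 29, 29, 12, 29]
Pass 3: Select minimum 12 at index 4, swap -> [-9, 1, 12, 29, 29, 29]
Pass 4: Select minimum 29 at index 3, swap -> [-9, 1, 12, 29, 29, 29]


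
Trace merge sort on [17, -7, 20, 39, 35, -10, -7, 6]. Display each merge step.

Divide and conquer:
  Merge [17] + [-7] -> [-7, 17]
  Merge [20] + [39] -> [20, 39]
  Merge [-7, 17] + [20, 39] -> [-7, 17, 20, 39]
  Merge [35] + [-10] -> [-10, 35]
  Merge [-7] + [6] -> [-7, 6]
  Merge [-10, 35] + [-7, 6] -> [-10, -7, 6, 35]
  Merge [-7, 17, 20, 39] + [-10, -7, 6, 35] -> [-10, -7, -7, 6, 17, 20, 35, 39]


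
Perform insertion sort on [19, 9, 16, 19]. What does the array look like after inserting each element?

First element 19 is already 'sorted'
Insert 9: shifted 1 elements -> [9, 19, 16, 19]
Insert 16: shifted 1 elements -> [9, 16, 19, 19]
Insert 19: shifted 0 elements -> [9, 16, 19, 19]


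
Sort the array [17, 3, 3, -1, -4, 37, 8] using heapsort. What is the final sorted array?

Build heap: [37, 3, 17, -1, -4, 3, 8]
Extract 37: [17, 3, 8, -1, -4, 3, 37]
Extract 17: [8, 3, 3, -1, -4, 17, 37]
Extract 8: [3, -1, 3, -4, 8, 17, 37]
Extract 3: [3, -1, -4, 3, 8, 17, 37]
Extract 3: [-1, -4, 3, 3, 8, 17, 37]
Extract -1: [-4, -1, 3, 3, 8, 17, 37]


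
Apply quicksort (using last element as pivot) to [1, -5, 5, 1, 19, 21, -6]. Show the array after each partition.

Partition 1: pivot=-6 at index 0 -> [-6, -5, 5, 1, 19, 21, 1]
Partition 2: pivot=1 at index 3 -> [-6, -5, 1, 1, 19, 21, 5]
Partition 3: pivot=1 at index 2 -> [-6, -5, 1, 1, 19, 21, 5]
Partition 4: pivot=5 at index 4 -> [-6, -5, 1, 1, 5, 21, 19]
Partition 5: pivot=19 at index 5 -> [-6, -5, 1, 1, 5, 19, 21]


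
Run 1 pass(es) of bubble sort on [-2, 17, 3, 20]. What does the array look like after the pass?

After pass 1: [-2, 3, 17, 20] (1 swaps)
Total swaps: 1


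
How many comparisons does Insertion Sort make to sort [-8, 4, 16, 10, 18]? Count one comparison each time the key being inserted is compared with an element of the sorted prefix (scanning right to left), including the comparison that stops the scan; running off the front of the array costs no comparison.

Insert 4: -8 <= 4 (stop) = 1 comparison(s) -> [-8, 4, 16, 10, 18]
Insert 16: 4 <= 16 (stop) = 1 comparison(s) -> [-8, 4, 16, 10, 18]
Insert 10: 16 > 10 (shift), 4 <= 10 (stop) = 2 comparison(s) -> [-8, 4, 10, 16, 18]
Insert 18: 16 <= 18 (stop) = 1 comparison(s) -> [-8, 4, 10, 16, 18]
Total comparisons: 1 + 1 + 2 + 1 = 5


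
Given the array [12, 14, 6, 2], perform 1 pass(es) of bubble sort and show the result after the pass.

After pass 1: [12, 6, 2, 14] (2 swaps)
Total swaps: 2


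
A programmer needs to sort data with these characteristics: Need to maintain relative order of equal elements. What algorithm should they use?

Best choice: Merge sort or Insertion sort
Reason: Both are stable; quicksort and heapsort are not stable


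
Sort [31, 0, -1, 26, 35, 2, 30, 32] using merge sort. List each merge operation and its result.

Divide and conquer:
  Merge [31] + [0] -> [0, 31]
  Merge [-1] + [26] -> [-1, 26]
  Merge [0, 31] + [-1, 26] -> [-1, 0, 26, 31]
  Merge [35] + [2] -> [2, 35]
  Merge [30] + [32] -> [30, 32]
  Merge [2, 35] + [30, 32] -> [2, 30, 32, 35]
  Merge [-1, 0, 26, 31] + [2, 30, 32, 35] -> [-1, 0, 2, 26, 30, 31, 32, 35]


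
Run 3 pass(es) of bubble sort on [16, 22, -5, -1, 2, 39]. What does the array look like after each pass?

After pass 1: [16, -5, -1, 2, 22, 39] (3 swaps)
After pass 2: [-5, -1, 2, 16, 22, 39] (3 swaps)
After pass 3: [-5, -1, 2, 16, 22, 39] (0 swaps)
Total swaps: 6


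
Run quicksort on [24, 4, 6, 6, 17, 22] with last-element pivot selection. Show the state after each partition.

Partition 1: pivot=22 at index 4 -> [4, 6, 6, 17, 22, 24]
Partition 2: pivot=17 at index 3 -> [4, 6, 6, 17, 22, 24]
Partition 3: pivot=6 at index 2 -> [4, 6, 6, 17, 22, 24]
Partition 4: pivot=6 at index 1 -> [4, 6, 6, 17, 22, 24]


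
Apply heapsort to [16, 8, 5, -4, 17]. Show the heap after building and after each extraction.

Build heap: [17, 16, 5, -4, 8]
Extract 17: [16, 8, 5, -4, 17]
Extract 16: [8, -4, 5, 16, 17]
Extract 8: [5, -4, 8, 16, 17]
Extract 5: [-4, 5, 8, 16, 17]


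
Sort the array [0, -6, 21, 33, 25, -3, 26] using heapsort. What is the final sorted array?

Build heap: [33, 25, 26, -6, 0, -3, 21]
Extract 33: [26, 25, 21, -6, 0, -3, 33]
Extract 26: [25, 0, 21, -6, -3, 26, 33]
Extract 25: [21, 0, -3, -6, 25, 26, 33]
Extract 21: [0, -6, -3, 21, 25, 26, 33]
Extract 0: [-3, -6, 0, 21, 25, 26, 33]
Extract -3: [-6, -3, 0, 21, 25, 26, 33]


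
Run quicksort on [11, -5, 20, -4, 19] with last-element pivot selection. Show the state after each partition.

Partition 1: pivot=19 at index 3 -> [11, -5, -4, 19, 20]
Partition 2: pivot=-4 at index 1 -> [-5, -4, 11, 19, 20]


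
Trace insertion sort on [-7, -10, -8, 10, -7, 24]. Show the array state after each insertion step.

First element -7 is already 'sorted'
Insert -10: shifted 1 elements -> [-10, -7, -8, 10, -7, 24]
Insert -8: shifted 1 elements -> [-10, -8, -7, 10, -7, 24]
Insert 10: shifted 0 elements -> [-10, -8, -7, 10, -7, 24]
Insert -7: shifted 1 elements -> [-10, -8, -7, -7, 10, 24]
Insert 24: shifted 0 elements -> [-10, -8, -7, -7, 10, 24]


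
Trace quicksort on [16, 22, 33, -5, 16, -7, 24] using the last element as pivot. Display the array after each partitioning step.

Partition 1: pivot=24 at index 5 -> [16, 22, -5, 16, -7, 24, 33]
Partition 2: pivot=-7 at index 0 -> [-7, 22, -5, 16, 16, 24, 33]
Partition 3: pivot=16 at index 3 -> [-7, -5, 16, 16, 22, 24, 33]
Partition 4: pivot=16 at index 2 -> [-7, -5, 16, 16, 22, 24, 33]


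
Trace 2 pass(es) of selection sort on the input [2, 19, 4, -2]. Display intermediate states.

Pass 1: Select minimum -2 at index 3, swap -> [-2, 19, 4, 2]
Pass 2: Select minimum 2 at index 3, swap -> [-2, 2, 4, 19]


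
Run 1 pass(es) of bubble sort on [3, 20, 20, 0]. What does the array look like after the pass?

After pass 1: [3, 20, 0, 20] (1 swaps)
Total swaps: 1


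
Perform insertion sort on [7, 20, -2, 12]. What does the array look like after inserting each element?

First element 7 is already 'sorted'
Insert 20: shifted 0 elements -> [7, 20, -2, 12]
Insert -2: shifted 2 elements -> [-2, 7, 20, 12]
Insert 12: shifted 1 elements -> [-2, 7, 12, 20]


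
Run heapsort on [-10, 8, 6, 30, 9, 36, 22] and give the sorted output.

Build heap: [36, 30, 22, 8, 9, 6, -10]
Extract 36: [30, 9, 22, 8, -10, 6, 36]
Extract 30: [22, 9, 6, 8, -10, 30, 36]
Extract 22: [9, 8, 6, -10, 22, 30, 36]
Extract 9: [8, -10, 6, 9, 22, 30, 36]
Extract 8: [6, -10, 8, 9, 22, 30, 36]
Extract 6: [-10, 6, 8, 9, 22, 30, 36]


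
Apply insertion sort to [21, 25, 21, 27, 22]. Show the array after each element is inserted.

First element 21 is already 'sorted'
Insert 25: shifted 0 elements -> [21, 25, 21, 27, 22]
Insert 21: shifted 1 elements -> [21, 21, 25, 27, 22]
Insert 27: shifted 0 elements -> [21, 21, 25, 27, 22]
Insert 22: shifted 2 elements -> [21, 21, 22, 25, 27]


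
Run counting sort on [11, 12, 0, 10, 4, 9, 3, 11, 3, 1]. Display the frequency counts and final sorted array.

Count array: [1, 1, 0, 2, 1, 0, 0, 0, 0, 1, 1, 2, 1]
(count[i] = number of elements equal to i)
Cumulative count: [1, 2, 2, 4, 5, 5, 5, 5, 5, 6, 7, 9, 10]
Sorted: [0, 1, 3, 3, 4, 9, 10, 11, 11, 12]


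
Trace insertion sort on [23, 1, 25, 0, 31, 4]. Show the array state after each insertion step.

First element 23 is already 'sorted'
Insert 1: shifted 1 elements -> [1, 23, 25, 0, 31, 4]
Insert 25: shifted 0 elements -> [1, 23, 25, 0, 31, 4]
Insert 0: shifted 3 elements -> [0, 1, 23, 25, 31, 4]
Insert 31: shifted 0 elements -> [0, 1, 23, 25, 31, 4]
Insert 4: shifted 3 elements -> [0, 1, 4, 23, 25, 31]


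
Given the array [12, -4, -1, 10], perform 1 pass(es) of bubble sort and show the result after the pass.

After pass 1: [-4, -1, 10, 12] (3 swaps)
Total swaps: 3


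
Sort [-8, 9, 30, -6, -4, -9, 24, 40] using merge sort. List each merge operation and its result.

Divide and conquer:
  Merge [-8] + [9] -> [-8, 9]
  Merge [30] + [-6] -> [-6, 30]
  Merge [-8, 9] + [-6, 30] -> [-8, -6, 9, 30]
  Merge [-4] + [-9] -> [-9, -4]
  Merge [24] + [40] -> [24, 40]
  Merge [-9, -4] + [24, 40] -> [-9, -4, 24, 40]
  Merge [-8, -6, 9, 30] + [-9, -4, 24, 40] -> [-9, -8, -6, -4, 9, 24, 30, 40]


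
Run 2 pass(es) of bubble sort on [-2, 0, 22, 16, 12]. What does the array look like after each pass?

After pass 1: [-2, 0, 16, 12, 22] (2 swaps)
After pass 2: [-2, 0, 12, 16, 22] (1 swaps)
Total swaps: 3


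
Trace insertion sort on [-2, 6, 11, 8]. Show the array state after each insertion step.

First element -2 is already 'sorted'
Insert 6: shifted 0 elements -> [-2, 6, 11, 8]
Insert 11: shifted 0 elements -> [-2, 6, 11, 8]
Insert 8: shifted 1 elements -> [-2, 6, 8, 11]


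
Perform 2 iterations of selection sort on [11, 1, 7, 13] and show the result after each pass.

Pass 1: Select minimum 1 at index 1, swap -> [1, 11, 7, 13]
Pass 2: Select minimum 7 at index 2, swap -> [1, 7, 11, 13]


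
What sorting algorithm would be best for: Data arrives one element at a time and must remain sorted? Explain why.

Best choice: Insertion sort
Reason: Insertion sort naturally handles online/streaming input by inserting each new element into sorted position


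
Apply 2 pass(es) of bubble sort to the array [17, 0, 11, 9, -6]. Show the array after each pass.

After pass 1: [0, 11, 9, -6, 17] (4 swaps)
After pass 2: [0, 9, -6, 11, 17] (2 swaps)
Total swaps: 6


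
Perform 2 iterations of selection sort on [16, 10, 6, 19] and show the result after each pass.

Pass 1: Select minimum 6 at index 2, swap -> [6, 10, 16, 19]
Pass 2: Select minimum 10 at index 1, swap -> [6, 10, 16, 19]


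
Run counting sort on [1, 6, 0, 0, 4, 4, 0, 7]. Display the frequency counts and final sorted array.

Count array: [3, 1, 0, 0, 2, 0, 1, 1]
(count[i] = number of elements equal to i)
Cumulative count: [3, 4, 4, 4, 6, 6, 7, 8]
Sorted: [0, 0, 0, 1, 4, 4, 6, 7]


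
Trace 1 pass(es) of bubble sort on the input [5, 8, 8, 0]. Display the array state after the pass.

After pass 1: [5, 8, 0, 8] (1 swaps)
Total swaps: 1


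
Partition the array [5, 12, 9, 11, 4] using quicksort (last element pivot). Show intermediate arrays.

Partition 1: pivot=4 at index 0 -> [4, 12, 9, 11, 5]
Partition 2: pivot=5 at index 1 -> [4, 5, 9, 11, 12]
Partition 3: pivot=12 at index 4 -> [4, 5, 9, 11, 12]
Partition 4: pivot=11 at index 3 -> [4, 5, 9, 11, 12]


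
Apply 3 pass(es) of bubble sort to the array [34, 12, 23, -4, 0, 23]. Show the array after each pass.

After pass 1: [12, 23, -4, 0, 23, 34] (5 swaps)
After pass 2: [12, -4, 0, 23, 23, 34] (2 swaps)
After pass 3: [-4, 0, 12, 23, 23, 34] (2 swaps)
Total swaps: 9


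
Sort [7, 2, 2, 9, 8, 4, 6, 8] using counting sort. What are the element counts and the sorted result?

Count array: [0, 0, 2, 0, 1, 0, 1, 1, 2, 1]
(count[i] = number of elements equal to i)
Cumulative count: [0, 0, 2, 2, 3, 3, 4, 5, 7, 8]
Sorted: [2, 2, 4, 6, 7, 8, 8, 9]


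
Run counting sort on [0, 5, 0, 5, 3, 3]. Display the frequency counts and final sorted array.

Count array: [2, 0, 0, 2, 0, 2]
(count[i] = number of elements equal to i)
Cumulative count: [2, 2, 2, 4, 4, 6]
Sorted: [0, 0, 3, 3, 5, 5]


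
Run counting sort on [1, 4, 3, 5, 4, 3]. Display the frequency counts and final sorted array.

Count array: [0, 1, 0, 2, 2, 1]
(count[i] = number of elements equal to i)
Cumulative count: [0, 1, 1, 3, 5, 6]
Sorted: [1, 3, 3, 4, 4, 5]


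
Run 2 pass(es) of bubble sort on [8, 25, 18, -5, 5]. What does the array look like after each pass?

After pass 1: [8, 18, -5, 5, 25] (3 swaps)
After pass 2: [8, -5, 5, 18, 25] (2 swaps)
Total swaps: 5


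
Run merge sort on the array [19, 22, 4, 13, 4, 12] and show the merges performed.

Divide and conquer:
  Merge [22] + [4] -> [4, 22]
  Merge [19] + [4, 22] -> [4, 19, 22]
  Merge [4] + [12] -> [4, 12]
  Merge [13] + [4, 12] -> [4, 12, 13]
  Merge [4, 19, 22] + [4, 12, 13] -> [4, 4, 12, 13, 19, 22]


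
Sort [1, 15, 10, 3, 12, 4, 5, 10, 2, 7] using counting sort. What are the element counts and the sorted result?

Count array: [0, 1, 1, 1, 1, 1, 0, 1, 0, 0, 2, 0, 1, 0, 0, 1]
(count[i] = number of elements equal to i)
Cumulative count: [0, 1, 2, 3, 4, 5, 5, 6, 6, 6, 8, 8, 9, 9, 9, 10]
Sorted: [1, 2, 3, 4, 5, 7, 10, 10, 12, 15]


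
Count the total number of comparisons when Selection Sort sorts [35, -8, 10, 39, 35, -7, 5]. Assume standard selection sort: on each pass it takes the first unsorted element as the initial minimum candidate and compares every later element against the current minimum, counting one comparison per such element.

Pass 1: scan indices 1..6 for the minimum = 6 comparison(s); min is -8, place at index 0 -> [-8, 35, 10, 39, 35, -7, 5]
Pass 2: scan indices 2..6 for the minimum = 5 comparison(s); min is -7, place at index 1 -> [-8, -7, 10, 39, 35, 35, 5]
Pass 3: scan indices 3..6 for the minimum = 4 comparison(s); min is 5, place at index 2 -> [-8, -7, 5, 39, 35, 35, 10]
Pass 4: scan indices 4..6 for the minimum = 3 comparison(s); min is 10, place at index 3 -> [-8, -7, 5, 10, 35, 35, 39]
Pass 5: scan indices 5..6 for the minimum = 2 comparison(s); min is 35, place at index 4 -> [-8, -7, 5, 10, 35, 35, 39]
Pass 6: scan indices 6..6 for the minimum = 1 comparison(s); min is 35, place at index 5 -> [-8, -7, 5, 10, 35, 35, 39]
Selection sort always scans the whole unsorted suffix, so the count is (n-1) + (n-2) + ... + 1 = n(n-1)/2 = 7*6/2 = 21 regardless of the input order.
Total comparisons: 6 + 5 + 4 + 3 + 2 + 1 = 21


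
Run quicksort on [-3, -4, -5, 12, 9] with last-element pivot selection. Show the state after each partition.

Partition 1: pivot=9 at index 3 -> [-3, -4, -5, 9, 12]
Partition 2: pivot=-5 at index 0 -> [-5, -4, -3, 9, 12]
Partition 3: pivot=-3 at index 2 -> [-5, -4, -3, 9, 12]


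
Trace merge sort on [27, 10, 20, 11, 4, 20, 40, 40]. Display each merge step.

Divide and conquer:
  Merge [27] + [10] -> [10, 27]
  Merge [20] + [11] -> [11, 20]
  Merge [10, 27] + [11, 20] -> [10, 11, 20, 27]
  Merge [4] + [20] -> [4, 20]
  Merge [40] + [40] -> [40, 40]
  Merge [4, 20] + [40, 40] -> [4, 20, 40, 40]
  Merge [10, 11, 20, 27] + [4, 20, 40, 40] -> [4, 10, 11, 20, 20, 27, 40, 40]


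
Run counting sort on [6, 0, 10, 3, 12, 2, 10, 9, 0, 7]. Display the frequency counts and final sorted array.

Count array: [2, 0, 1, 1, 0, 0, 1, 1, 0, 1, 2, 0, 1]
(count[i] = number of elements equal to i)
Cumulative count: [2, 2, 3, 4, 4, 4, 5, 6, 6, 7, 9, 9, 10]
Sorted: [0, 0, 2, 3, 6, 7, 9, 10, 10, 12]


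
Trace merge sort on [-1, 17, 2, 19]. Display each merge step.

Divide and conquer:
  Merge [-1] + [17] -> [-1, 17]
  Merge [2] + [19] -> [2, 19]
  Merge [-1, 17] + [2, 19] -> [-1, 2, 17, 19]


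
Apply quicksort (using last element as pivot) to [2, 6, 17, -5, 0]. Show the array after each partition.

Partition 1: pivot=0 at index 1 -> [-5, 0, 17, 2, 6]
Partition 2: pivot=6 at index 3 -> [-5, 0, 2, 6, 17]


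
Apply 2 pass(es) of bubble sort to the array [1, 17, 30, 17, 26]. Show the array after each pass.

After pass 1: [1, 17, 17, 26, 30] (2 swaps)
After pass 2: [1, 17, 17, 26, 30] (0 swaps)
Total swaps: 2


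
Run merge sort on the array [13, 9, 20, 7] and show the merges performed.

Divide and conquer:
  Merge [13] + [9] -> [9, 13]
  Merge [20] + [7] -> [7, 20]
  Merge [9, 13] + [7, 20] -> [7, 9, 13, 20]


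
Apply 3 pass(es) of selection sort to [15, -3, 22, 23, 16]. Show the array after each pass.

Pass 1: Select minimum -3 at index 1, swap -> [-3, 15, 22, 23, 16]
Pass 2: Select minimum 15 at index 1, swap -> [-3, 15, 22, 23, 16]
Pass 3: Select minimum 16 at index 4, swap -> [-3, 15, 16, 23, 22]


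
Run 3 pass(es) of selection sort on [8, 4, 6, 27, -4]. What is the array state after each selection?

Pass 1: Select minimum -4 at index 4, swap -> [-4, 4, 6, 27, 8]
Pass 2: Select minimum 4 at index 1, swap -> [-4, 4, 6, 27, 8]
Pass 3: Select minimum 6 at index 2, swap -> [-4, 4, 6, 27, 8]


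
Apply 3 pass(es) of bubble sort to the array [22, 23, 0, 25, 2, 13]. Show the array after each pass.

After pass 1: [22, 0, 23, 2, 13, 25] (3 swaps)
After pass 2: [0, 22, 2, 13, 23, 25] (3 swaps)
After pass 3: [0, 2, 13, 22, 23, 25] (2 swaps)
Total swaps: 8


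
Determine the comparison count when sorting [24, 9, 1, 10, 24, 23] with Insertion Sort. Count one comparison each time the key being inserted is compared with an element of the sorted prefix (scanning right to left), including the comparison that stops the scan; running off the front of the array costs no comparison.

Insert 9: 24 > 9 (shift), reached front = 1 comparison(s) -> [9, 24, 1, 10, 24, 23]
Insert 1: 24 > 1 (shift), 9 > 1 (shift), reached front = 2 comparison(s) -> [1, 9, 24, 10, 24, 23]
Insert 10: 24 > 10 (shift), 9 <= 10 (stop) = 2 comparison(s) -> [1, 9, 10, 24, 24, 23]
Insert 24: 24 <= 24 (stop) = 1 comparison(s) -> [1, 9, 10, 24, 24, 23]
Insert 23: 24 > 23 (shift), 24 > 23 (shift), 10 <= 23 (stop) = 3 comparison(s) -> [1, 9, 10, 23, 24, 24]
Total comparisons: 1 + 2 + 2 + 1 + 3 = 9


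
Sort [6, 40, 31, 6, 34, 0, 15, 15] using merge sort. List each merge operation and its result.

Divide and conquer:
  Merge [6] + [40] -> [6, 40]
  Merge [31] + [6] -> [6, 31]
  Merge [6, 40] + [6, 31] -> [6, 6, 31, 40]
  Merge [34] + [0] -> [0, 34]
  Merge [15] + [15] -> [15, 15]
  Merge [0, 34] + [15, 15] -> [0, 15, 15, 34]
  Merge [6, 6, 31, 40] + [0, 15, 15, 34] -> [0, 6, 6, 15, 15, 31, 34, 40]


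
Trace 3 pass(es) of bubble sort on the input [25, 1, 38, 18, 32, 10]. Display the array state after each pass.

After pass 1: [1, 25, 18, 32, 10, 38] (4 swaps)
After pass 2: [1, 18, 25, 10, 32, 38] (2 swaps)
After pass 3: [1, 18, 10, 25, 32, 38] (1 swaps)
Total swaps: 7


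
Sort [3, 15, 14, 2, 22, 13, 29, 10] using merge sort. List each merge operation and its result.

Divide and conquer:
  Merge [3] + [15] -> [3, 15]
  Merge [14] + [2] -> [2, 14]
  Merge [3, 15] + [2, 14] -> [2, 3, 14, 15]
  Merge [22] + [13] -> [13, 22]
  Merge [29] + [10] -> [10, 29]
  Merge [13, 22] + [10, 29] -> [10, 13, 22, 29]
  Merge [2, 3, 14, 15] + [10, 13, 22, 29] -> [2, 3, 10, 13, 14, 15, 22, 29]


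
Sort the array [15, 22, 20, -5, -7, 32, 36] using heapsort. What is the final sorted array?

Build heap: [36, 22, 32, -5, -7, 15, 20]
Extract 36: [32, 22, 20, -5, -7, 15, 36]
Extract 32: [22, 15, 20, -5, -7, 32, 36]
Extract 22: [20, 15, -7, -5, 22, 32, 36]
Extract 20: [15, -5, -7, 20, 22, 32, 36]
Extract 15: [-5, -7, 15, 20, 22, 32, 36]
Extract -5: [-7, -5, 15, 20, 22, 32, 36]


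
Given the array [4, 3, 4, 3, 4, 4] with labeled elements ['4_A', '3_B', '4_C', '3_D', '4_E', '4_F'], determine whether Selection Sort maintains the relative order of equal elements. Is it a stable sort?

Trace Selection Sort on the labeled array (the key is the number; the letter only tracks identity):
  Pass 1: minimum of unsorted part is 3_B at index 1; swap it with 4_A at index 0 -> [3_B, 4_A, 4_C, 3_D, 4_E, 4_F]
  Pass 2: minimum of unsorted part is 3_D at index 3; swap it with 4_A at index 1 -> [3_B, 3_D, 4_C, 4_A, 4_E, 4_F]
  Pass 3: minimum 4_C is already at index 2; no swap -> [3_B, 3_D, 4_C, 4_A, 4_E, 4_F]
  Pass 4: minimum 4_A is already at index 3; no swap -> [3_B, 3_D, 4_C, 4_A, 4_E, 4_F]
  Pass 5: minimum 4_E is already at index 4; no swap -> [3_B, 3_D, 4_C, 4_A, 4_E, 4_F]
Final order: [3_B, 3_D, 4_C, 4_A, 4_E, 4_F]
Equal keys:
  value 3: originally 3_B, 3_D; after sorting 3_B, 3_D -> order preserved
  value 4: originally 4_A, 4_C, 4_E, 4_F; after sorting 4_C, 4_A, 4_E, 4_F -> order changed
Equal keys were reordered, so Selection Sort is not stable: the long-range swap that moves the minimum into place can carry an element past an equal key. (One such input is enough; an unstable sort may happen to preserve order on other inputs, but it gives no guarantee.)
Answer: Not stable


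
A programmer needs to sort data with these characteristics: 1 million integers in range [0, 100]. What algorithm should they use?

Best choice: Counting sort
Reason: O(n + k) where k=100 is small; linear time beats O(n log n)


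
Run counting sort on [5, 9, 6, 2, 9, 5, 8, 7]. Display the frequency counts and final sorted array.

Count array: [0, 0, 1, 0, 0, 2, 1, 1, 1, 2]
(count[i] = number of elements equal to i)
Cumulative count: [0, 0, 1, 1, 1, 3, 4, 5, 6, 8]
Sorted: [2, 5, 5, 6, 7, 8, 9, 9]


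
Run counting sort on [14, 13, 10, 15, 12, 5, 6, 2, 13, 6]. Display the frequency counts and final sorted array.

Count array: [0, 0, 1, 0, 0, 1, 2, 0, 0, 0, 1, 0, 1, 2, 1, 1]
(count[i] = number of elements equal to i)
Cumulative count: [0, 0, 1, 1, 1, 2, 4, 4, 4, 4, 5, 5, 6, 8, 9, 10]
Sorted: [2, 5, 6, 6, 10, 12, 13, 13, 14, 15]


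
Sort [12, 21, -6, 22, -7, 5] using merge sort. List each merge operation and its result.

Divide and conquer:
  Merge [21] + [-6] -> [-6, 21]
  Merge [12] + [-6, 21] -> [-6, 12, 21]
  Merge [-7] + [5] -> [-7, 5]
  Merge [22] + [-7, 5] -> [-7, 5, 22]
  Merge [-6, 12, 21] + [-7, 5, 22] -> [-7, -6, 5, 12, 21, 22]


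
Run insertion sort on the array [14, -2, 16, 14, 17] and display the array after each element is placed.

First element 14 is already 'sorted'
Insert -2: shifted 1 elements -> [-2, 14, 16, 14, 17]
Insert 16: shifted 0 elements -> [-2, 14, 16, 14, 17]
Insert 14: shifted 1 elements -> [-2, 14, 14, 16, 17]
Insert 17: shifted 0 elements -> [-2, 14, 14, 16, 17]


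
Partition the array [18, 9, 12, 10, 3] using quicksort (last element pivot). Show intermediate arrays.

Partition 1: pivot=3 at index 0 -> [3, 9, 12, 10, 18]
Partition 2: pivot=18 at index 4 -> [3, 9, 12, 10, 18]
Partition 3: pivot=10 at index 2 -> [3, 9, 10, 12, 18]


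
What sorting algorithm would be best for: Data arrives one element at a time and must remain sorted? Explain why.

Best choice: Insertion sort
Reason: Insertion sort naturally handles online/streaming input by inserting each new element into sorted position


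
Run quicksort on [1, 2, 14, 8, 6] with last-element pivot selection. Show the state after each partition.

Partition 1: pivot=6 at index 2 -> [1, 2, 6, 8, 14]
Partition 2: pivot=2 at index 1 -> [1, 2, 6, 8, 14]
Partition 3: pivot=14 at index 4 -> [1, 2, 6, 8, 14]


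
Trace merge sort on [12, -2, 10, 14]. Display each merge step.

Divide and conquer:
  Merge [12] + [-2] -> [-2, 12]
  Merge [10] + [14] -> [10, 14]
  Merge [-2, 12] + [10, 14] -> [-2, 10, 12, 14]


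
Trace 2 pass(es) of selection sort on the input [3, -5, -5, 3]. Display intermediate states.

Pass 1: Select minimum -5 at index 1, swap -> [-5, 3, -5, 3]
Pass 2: Select minimum -5 at index 2, swap -> [-5, -5, 3, 3]


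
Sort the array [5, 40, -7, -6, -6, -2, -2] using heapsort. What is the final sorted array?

Build heap: [40, 5, -2, -6, -6, -7, -2]
Extract 40: [5, -2, -2, -6, -6, -7, 40]
Extract 5: [-2, -6, -2, -7, -6, 5, 40]
Extract -2: [-2, -6, -6, -7, -2, 5, 40]
Extract -2: [-6, -7, -6, -2, -2, 5, 40]
Extract -6: [-6, -7, -6, -2, -2, 5, 40]
Extract -6: [-7, -6, -6, -2, -2, 5, 40]


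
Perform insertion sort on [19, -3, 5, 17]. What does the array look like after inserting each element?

First element 19 is already 'sorted'
Insert -3: shifted 1 elements -> [-3, 19, 5, 17]
Insert 5: shifted 1 elements -> [-3, 5, 19, 17]
Insert 17: shifted 1 elements -> [-3, 5, 17, 19]


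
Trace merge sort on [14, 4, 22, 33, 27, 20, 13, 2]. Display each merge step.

Divide and conquer:
  Merge [14] + [4] -> [4, 14]
  Merge [22] + [33] -> [22, 33]
  Merge [4, 14] + [22, 33] -> [4, 14, 22, 33]
  Merge [27] + [20] -> [20, 27]
  Merge [13] + [2] -> [2, 13]
  Merge [20, 27] + [2, 13] -> [2, 13, 20, 27]
  Merge [4, 14, 22, 33] + [2, 13, 20, 27] -> [2, 4, 13, 14, 20, 22, 27, 33]


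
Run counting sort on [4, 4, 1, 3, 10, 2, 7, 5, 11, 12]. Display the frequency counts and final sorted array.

Count array: [0, 1, 1, 1, 2, 1, 0, 1, 0, 0, 1, 1, 1]
(count[i] = number of elements equal to i)
Cumulative count: [0, 1, 2, 3, 5, 6, 6, 7, 7, 7, 8, 9, 10]
Sorted: [1, 2, 3, 4, 4, 5, 7, 10, 11, 12]


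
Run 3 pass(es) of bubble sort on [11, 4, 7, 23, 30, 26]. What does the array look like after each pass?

After pass 1: [4, 7, 11, 23, 26, 30] (3 swaps)
After pass 2: [4, 7, 11, 23, 26, 30] (0 swaps)
After pass 3: [4, 7, 11, 23, 26, 30] (0 swaps)
Total swaps: 3


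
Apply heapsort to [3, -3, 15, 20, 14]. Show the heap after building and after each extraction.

Build heap: [20, 14, 15, -3, 3]
Extract 20: [15, 14, 3, -3, 20]
Extract 15: [14, -3, 3, 15, 20]
Extract 14: [3, -3, 14, 15, 20]
Extract 3: [-3, 3, 14, 15, 20]


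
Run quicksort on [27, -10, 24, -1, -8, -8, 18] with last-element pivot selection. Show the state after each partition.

Partition 1: pivot=18 at index 4 -> [-10, -1, -8, -8, 18, 27, 24]
Partition 2: pivot=-8 at index 2 -> [-10, -8, -8, -1, 18, 27, 24]
Partition 3: pivot=-8 at index 1 -> [-10, -8, -8, -1, 18, 27, 24]
Partition 4: pivot=24 at index 5 -> [-10, -8, -8, -1, 18, 24, 27]


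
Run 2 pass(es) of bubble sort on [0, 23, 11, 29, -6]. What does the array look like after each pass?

After pass 1: [0, 11, 23, -6, 29] (2 swaps)
After pass 2: [0, 11, -6, 23, 29] (1 swaps)
Total swaps: 3


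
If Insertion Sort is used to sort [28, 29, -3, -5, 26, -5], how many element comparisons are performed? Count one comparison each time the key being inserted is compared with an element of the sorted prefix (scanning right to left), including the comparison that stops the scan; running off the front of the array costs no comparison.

Insert 29: 28 <= 29 (stop) = 1 comparison(s) -> [28, 29, -3, -5, 26, -5]
Insert -3: 29 > -3 (shift), 28 > -3 (shift), reached front = 2 comparison(s) -> [-3, 28, 29, -5, 26, -5]
Insert -5: 29 > -5 (shift), 28 > -5 (shift), -3 > -5 (shift), reached front = 3 comparison(s) -> [-5, -3, 28, 29, 26, -5]
Insert 26: 29 > 26 (shift), 28 > 26 (shift), -3 <= 26 (stop) = 3 comparison(s) -> [-5, -3, 26, 28, 29, -5]
Insert -5: 29 > -5 (shift), 28 > -5 (shift), 26 > -5 (shift), -3 > -5 (shift), -5 <= -5 (stop) = 5 comparison(s) -> [-5, -5, -3, 26, 28, 29]
Total comparisons: 1 + 2 + 3 + 3 + 5 = 14


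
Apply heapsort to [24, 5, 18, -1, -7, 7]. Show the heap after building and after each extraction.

Build heap: [24, 5, 18, -1, -7, 7]
Extract 24: [18, 5, 7, -1, -7, 24]
Extract 18: [7, 5, -7, -1, 18, 24]
Extract 7: [5, -1, -7, 7, 18, 24]
Extract 5: [-1, -7, 5, 7, 18, 24]
Extract -1: [-7, -1, 5, 7, 18, 24]


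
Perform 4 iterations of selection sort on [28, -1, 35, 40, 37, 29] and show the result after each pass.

Pass 1: Select minimum -1 at index 1, swap -> [-1, 28, 35, 40, 37, 29]
Pass 2: Select minimum 28 at index 1, swap -> [-1, 28, 35, 40, 37, 29]
Pass 3: Select minimum 29 at index 5, swap -> [-1, 28, 29, 40, 37, 35]
Pass 4: Select minimum 35 at index 5, swap -> [-1, 28, 29, 35, 37, 40]


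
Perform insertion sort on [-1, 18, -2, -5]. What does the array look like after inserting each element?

First element -1 is already 'sorted'
Insert 18: shifted 0 elements -> [-1, 18, -2, -5]
Insert -2: shifted 2 elements -> [-2, -1, 18, -5]
Insert -5: shifted 3 elements -> [-5, -2, -1, 18]


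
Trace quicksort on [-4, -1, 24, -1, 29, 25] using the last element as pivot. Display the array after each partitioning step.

Partition 1: pivot=25 at index 4 -> [-4, -1, 24, -1, 25, 29]
Partition 2: pivot=-1 at index 2 -> [-4, -1, -1, 24, 25, 29]
Partition 3: pivot=-1 at index 1 -> [-4, -1, -1, 24, 25, 29]


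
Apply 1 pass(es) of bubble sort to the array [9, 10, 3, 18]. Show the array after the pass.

After pass 1: [9, 3, 10, 18] (1 swaps)
Total swaps: 1


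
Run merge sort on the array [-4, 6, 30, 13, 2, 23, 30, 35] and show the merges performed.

Divide and conquer:
  Merge [-4] + [6] -> [-4, 6]
  Merge [30] + [13] -> [13, 30]
  Merge [-4, 6] + [13, 30] -> [-4, 6, 13, 30]
  Merge [2] + [23] -> [2, 23]
  Merge [30] + [35] -> [30, 35]
  Merge [2, 23] + [30, 35] -> [2, 23, 30, 35]
  Merge [-4, 6, 13, 30] + [2, 23, 30, 35] -> [-4, 2, 6, 13, 23, 30, 30, 35]


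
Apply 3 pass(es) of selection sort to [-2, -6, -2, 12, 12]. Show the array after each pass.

Pass 1: Select minimum -6 at index 1, swap -> [-6, -2, -2, 12, 12]
Pass 2: Select minimum -2 at index 1, swap -> [-6, -2, -2, 12, 12]
Pass 3: Select minimum -2 at index 2, swap -> [-6, -2, -2, 12, 12]


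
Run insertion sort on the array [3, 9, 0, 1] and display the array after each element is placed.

First element 3 is already 'sorted'
Insert 9: shifted 0 elements -> [3, 9, 0, 1]
Insert 0: shifted 2 elements -> [0, 3, 9, 1]
Insert 1: shifted 2 elements -> [0, 1, 3, 9]


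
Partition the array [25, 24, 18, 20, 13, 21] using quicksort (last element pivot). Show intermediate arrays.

Partition 1: pivot=21 at index 3 -> [18, 20, 13, 21, 25, 24]
Partition 2: pivot=13 at index 0 -> [13, 20, 18, 21, 25, 24]
Partition 3: pivot=18 at index 1 -> [13, 18, 20, 21, 25, 24]
Partition 4: pivot=24 at index 4 -> [13, 18, 20, 21, 24, 25]


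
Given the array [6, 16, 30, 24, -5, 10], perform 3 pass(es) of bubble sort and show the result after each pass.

After pass 1: [6, 16, 24, -5, 10, 30] (3 swaps)
After pass 2: [6, 16, -5, 10, 24, 30] (2 swaps)
After pass 3: [6, -5, 10, 16, 24, 30] (2 swaps)
Total swaps: 7


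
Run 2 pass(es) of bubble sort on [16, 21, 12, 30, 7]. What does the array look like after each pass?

After pass 1: [16, 12, 21, 7, 30] (2 swaps)
After pass 2: [12, 16, 7, 21, 30] (2 swaps)
Total swaps: 4


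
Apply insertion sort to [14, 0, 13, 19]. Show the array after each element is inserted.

First element 14 is already 'sorted'
Insert 0: shifted 1 elements -> [0, 14, 13, 19]
Insert 13: shifted 1 elements -> [0, 13, 14, 19]
Insert 19: shifted 0 elements -> [0, 13, 14, 19]


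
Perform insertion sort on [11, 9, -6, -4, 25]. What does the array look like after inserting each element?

First element 11 is already 'sorted'
Insert 9: shifted 1 elements -> [9, 11, -6, -4, 25]
Insert -6: shifted 2 elements -> [-6, 9, 11, -4, 25]
Insert -4: shifted 2 elements -> [-6, -4, 9, 11, 25]
Insert 25: shifted 0 elements -> [-6, -4, 9, 11, 25]


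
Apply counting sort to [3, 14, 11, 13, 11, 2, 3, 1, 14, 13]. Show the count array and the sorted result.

Count array: [0, 1, 1, 2, 0, 0, 0, 0, 0, 0, 0, 2, 0, 2, 2]
(count[i] = number of elements equal to i)
Cumulative count: [0, 1, 2, 4, 4, 4, 4, 4, 4, 4, 4, 6, 6, 8, 10]
Sorted: [1, 2, 3, 3, 11, 11, 13, 13, 14, 14]


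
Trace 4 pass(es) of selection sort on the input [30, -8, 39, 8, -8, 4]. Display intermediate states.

Pass 1: Select minimum -8 at index 1, swap -> [-8, 30, 39, 8, -8, 4]
Pass 2: Select minimum -8 at index 4, swap -> [-8, -8, 39, 8, 30, 4]
Pass 3: Select minimum 4 at index 5, swap -> [-8, -8, 4, 8, 30, 39]
Pass 4: Select minimum 8 at index 3, swap -> [-8, -8, 4, 8, 30, 39]


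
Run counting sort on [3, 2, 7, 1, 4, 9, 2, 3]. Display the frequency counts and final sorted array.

Count array: [0, 1, 2, 2, 1, 0, 0, 1, 0, 1]
(count[i] = number of elements equal to i)
Cumulative count: [0, 1, 3, 5, 6, 6, 6, 7, 7, 8]
Sorted: [1, 2, 2, 3, 3, 4, 7, 9]


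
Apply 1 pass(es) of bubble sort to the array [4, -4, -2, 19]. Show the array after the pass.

After pass 1: [-4, -2, 4, 19] (2 swaps)
Total swaps: 2


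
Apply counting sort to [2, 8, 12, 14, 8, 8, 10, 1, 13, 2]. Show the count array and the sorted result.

Count array: [0, 1, 2, 0, 0, 0, 0, 0, 3, 0, 1, 0, 1, 1, 1]
(count[i] = number of elements equal to i)
Cumulative count: [0, 1, 3, 3, 3, 3, 3, 3, 6, 6, 7, 7, 8, 9, 10]
Sorted: [1, 2, 2, 8, 8, 8, 10, 12, 13, 14]


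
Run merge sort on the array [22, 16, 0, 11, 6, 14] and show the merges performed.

Divide and conquer:
  Merge [16] + [0] -> [0, 16]
  Merge [22] + [0, 16] -> [0, 16, 22]
  Merge [6] + [14] -> [6, 14]
  Merge [11] + [6, 14] -> [6, 11, 14]
  Merge [0, 16, 22] + [6, 11, 14] -> [0, 6, 11, 14, 16, 22]


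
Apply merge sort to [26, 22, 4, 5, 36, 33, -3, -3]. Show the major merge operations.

Divide and conquer:
  Merge [26] + [22] -> [22, 26]
  Merge [4] + [5] -> [4, 5]
  Merge [22, 26] + [4, 5] -> [4, 5, 22, 26]
  Merge [36] + [33] -> [33, 36]
  Merge [-3] + [-3] -> [-3, -3]
  Merge [33, 36] + [-3, -3] -> [-3, -3, 33, 36]
  Merge [4, 5, 22, 26] + [-3, -3, 33, 36] -> [-3, -3, 4, 5, 22, 26, 33, 36]


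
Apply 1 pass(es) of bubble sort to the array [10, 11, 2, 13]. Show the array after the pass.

After pass 1: [10, 2, 11, 13] (1 swaps)
Total swaps: 1


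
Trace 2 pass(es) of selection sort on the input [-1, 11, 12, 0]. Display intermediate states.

Pass 1: Select minimum -1 at index 0, swap -> [-1, 11, 12, 0]
Pass 2: Select minimum 0 at index 3, swap -> [-1, 0, 12, 11]


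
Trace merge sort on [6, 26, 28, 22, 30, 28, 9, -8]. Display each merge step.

Divide and conquer:
  Merge [6] + [26] -> [6, 26]
  Merge [28] + [22] -> [22, 28]
  Merge [6, 26] + [22, 28] -> [6, 22, 26, 28]
  Merge [30] + [28] -> [28, 30]
  Merge [9] + [-8] -> [-8, 9]
  Merge [28, 30] + [-8, 9] -> [-8, 9, 28, 30]
  Merge [6, 22, 26, 28] + [-8, 9, 28, 30] -> [-8, 6, 9, 22, 26, 28, 28, 30]


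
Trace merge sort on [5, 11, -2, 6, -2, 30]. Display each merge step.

Divide and conquer:
  Merge [11] + [-2] -> [-2, 11]
  Merge [5] + [-2, 11] -> [-2, 5, 11]
  Merge [-2] + [30] -> [-2, 30]
  Merge [6] + [-2, 30] -> [-2, 6, 30]
  Merge [-2, 5, 11] + [-2, 6, 30] -> [-2, -2, 5, 6, 11, 30]


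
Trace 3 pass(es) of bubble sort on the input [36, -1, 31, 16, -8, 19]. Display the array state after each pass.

After pass 1: [-1, 31, 16, -8, 19, 36] (5 swaps)
After pass 2: [-1, 16, -8, 19, 31, 36] (3 swaps)
After pass 3: [-1, -8, 16, 19, 31, 36] (1 swaps)
Total swaps: 9


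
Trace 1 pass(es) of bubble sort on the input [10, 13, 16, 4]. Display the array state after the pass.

After pass 1: [10, 13, 4, 16] (1 swaps)
Total swaps: 1


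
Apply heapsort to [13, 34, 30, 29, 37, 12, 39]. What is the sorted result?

Build heap: [39, 37, 30, 29, 34, 12, 13]
Extract 39: [37, 34, 30, 29, 13, 12, 39]
Extract 37: [34, 29, 30, 12, 13, 37, 39]
Extract 34: [30, 29, 13, 12, 34, 37, 39]
Extract 30: [29, 12, 13, 30, 34, 37, 39]
Extract 29: [13, 12, 29, 30, 34, 37, 39]
Extract 13: [12, 13, 29, 30, 34, 37, 39]


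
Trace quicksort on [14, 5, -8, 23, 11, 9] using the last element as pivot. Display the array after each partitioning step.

Partition 1: pivot=9 at index 2 -> [5, -8, 9, 23, 11, 14]
Partition 2: pivot=-8 at index 0 -> [-8, 5, 9, 23, 11, 14]
Partition 3: pivot=14 at index 4 -> [-8, 5, 9, 11, 14, 23]


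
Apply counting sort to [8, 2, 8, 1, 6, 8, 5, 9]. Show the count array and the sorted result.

Count array: [0, 1, 1, 0, 0, 1, 1, 0, 3, 1]
(count[i] = number of elements equal to i)
Cumulative count: [0, 1, 2, 2, 2, 3, 4, 4, 7, 8]
Sorted: [1, 2, 5, 6, 8, 8, 8, 9]


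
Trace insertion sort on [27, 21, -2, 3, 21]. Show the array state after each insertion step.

First element 27 is already 'sorted'
Insert 21: shifted 1 elements -> [21, 27, -2, 3, 21]
Insert -2: shifted 2 elements -> [-2, 21, 27, 3, 21]
Insert 3: shifted 2 elements -> [-2, 3, 21, 27, 21]
Insert 21: shifted 1 elements -> [-2, 3, 21, 21, 27]


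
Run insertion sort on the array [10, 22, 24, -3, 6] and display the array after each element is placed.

First element 10 is already 'sorted'
Insert 22: shifted 0 elements -> [10, 22, 24, -3, 6]
Insert 24: shifted 0 elements -> [10, 22, 24, -3, 6]
Insert -3: shifted 3 elements -> [-3, 10, 22, 24, 6]
Insert 6: shifted 3 elements -> [-3, 6, 10, 22, 24]


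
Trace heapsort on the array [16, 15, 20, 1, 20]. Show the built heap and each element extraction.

Build heap: [20, 16, 20, 1, 15]
Extract 20: [20, 16, 15, 1, 20]
Extract 20: [16, 1, 15, 20, 20]
Extract 16: [15, 1, 16, 20, 20]
Extract 15: [1, 15, 16, 20, 20]


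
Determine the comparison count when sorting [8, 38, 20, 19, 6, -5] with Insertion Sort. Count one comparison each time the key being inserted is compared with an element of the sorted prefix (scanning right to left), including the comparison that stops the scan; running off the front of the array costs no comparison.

Insert 38: 8 <= 38 (stop) = 1 comparison(s) -> [8, 38, 20, 19, 6, -5]
Insert 20: 38 > 20 (shift), 8 <= 20 (stop) = 2 comparison(s) -> [8, 20, 38, 19, 6, -5]
Insert 19: 38 > 19 (shift), 20 > 19 (shift), 8 <= 19 (stop) = 3 comparison(s) -> [8, 19, 20, 38, 6, -5]
Insert 6: 38 > 6 (shift), 20 > 6 (shift), 19 > 6 (shift), 8 > 6 (shift), reached front = 4 comparison(s) -> [6, 8, 19, 20, 38, -5]
Insert -5: 38 > -5 (shift), 20 > -5 (shift), 19 > -5 (shift), 8 > -5 (shift), 6 > -5 (shift), reached front = 5 comparison(s) -> [-5, 6, 8, 19, 20, 38]
Total comparisons: 1 + 2 + 3 + 4 + 5 = 15


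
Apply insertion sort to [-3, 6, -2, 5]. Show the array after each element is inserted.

First element -3 is already 'sorted'
Insert 6: shifted 0 elements -> [-3, 6, -2, 5]
Insert -2: shifted 1 elements -> [-3, -2, 6, 5]
Insert 5: shifted 1 elements -> [-3, -2, 5, 6]


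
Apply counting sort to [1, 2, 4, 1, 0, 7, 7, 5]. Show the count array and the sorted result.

Count array: [1, 2, 1, 0, 1, 1, 0, 2]
(count[i] = number of elements equal to i)
Cumulative count: [1, 3, 4, 4, 5, 6, 6, 8]
Sorted: [0, 1, 1, 2, 4, 5, 7, 7]


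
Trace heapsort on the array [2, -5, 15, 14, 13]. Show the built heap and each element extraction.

Build heap: [15, 14, 2, -5, 13]
Extract 15: [14, 13, 2, -5, 15]
Extract 14: [13, -5, 2, 14, 15]
Extract 13: [2, -5, 13, 14, 15]
Extract 2: [-5, 2, 13, 14, 15]


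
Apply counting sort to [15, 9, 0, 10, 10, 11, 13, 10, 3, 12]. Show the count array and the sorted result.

Count array: [1, 0, 0, 1, 0, 0, 0, 0, 0, 1, 3, 1, 1, 1, 0, 1]
(count[i] = number of elements equal to i)
Cumulative count: [1, 1, 1, 2, 2, 2, 2, 2, 2, 3, 6, 7, 8, 9, 9, 10]
Sorted: [0, 3, 9, 10, 10, 10, 11, 12, 13, 15]


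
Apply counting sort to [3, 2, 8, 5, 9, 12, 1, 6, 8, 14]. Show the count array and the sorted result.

Count array: [0, 1, 1, 1, 0, 1, 1, 0, 2, 1, 0, 0, 1, 0, 1]
(count[i] = number of elements equal to i)
Cumulative count: [0, 1, 2, 3, 3, 4, 5, 5, 7, 8, 8, 8, 9, 9, 10]
Sorted: [1, 2, 3, 5, 6, 8, 8, 9, 12, 14]
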